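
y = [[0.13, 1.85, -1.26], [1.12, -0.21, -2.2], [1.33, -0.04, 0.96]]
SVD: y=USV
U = [[-0.63, -0.6, -0.49], [-0.75, 0.63, 0.18], [0.2, 0.49, -0.85]]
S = [2.9, 1.81, 1.48]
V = [[-0.23, -0.35, 0.91],[0.71, -0.7, -0.09],[-0.67, -0.62, -0.40]]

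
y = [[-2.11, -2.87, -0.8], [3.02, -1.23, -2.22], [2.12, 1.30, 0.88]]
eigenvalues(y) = [(-1.62+3.58j), (-1.62-3.58j), (0.78+0j)]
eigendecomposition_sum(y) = [[(-1.11+1.34j), -1.42-0.55j, -0.50-0.78j], [(1.62+1.31j), (-0.64+1.7j), (-0.92+0.61j)], [(0.89-0.55j), (0.7+0.59j), (0.13+0.54j)]] + [[-1.11-1.34j, -1.42+0.55j, -0.50+0.78j], [(1.62-1.31j), -0.64-1.70j, (-0.92-0.61j)], [0.89+0.55j, (0.7-0.59j), 0.13-0.54j]] + [[(0.11+0j), (-0.03+0j), (0.2+0j)],[(-0.21-0j), (0.06-0j), -0.37-0.00j],[(0.35+0j), -0.10+0.00j, (0.61+0j)]]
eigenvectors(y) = [[0.01-0.60j, (0.01+0.6j), 0.27+0.00j], [(-0.72+0j), (-0.72-0j), -0.50+0.00j], [-0.12+0.34j, -0.12-0.34j, (0.82+0j)]]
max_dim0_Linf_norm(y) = 3.02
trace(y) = -2.46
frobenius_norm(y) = 5.99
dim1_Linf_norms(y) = [2.87, 3.02, 2.12]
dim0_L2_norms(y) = [4.25, 3.38, 2.52]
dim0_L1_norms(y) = [7.25, 5.4, 3.9]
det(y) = 12.10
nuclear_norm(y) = 9.07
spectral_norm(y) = 4.56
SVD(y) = [[-0.71, -0.42, 0.56], [0.44, -0.89, -0.12], [0.55, 0.16, 0.82]] @ diag([4.564612623078817, 3.81182685569211, 0.6955484335787953]) @ [[0.87,  0.49,  0.02], [-0.38,  0.66,  0.65], [0.3,  -0.57,  0.76]]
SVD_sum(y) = [[-2.84, -1.58, -0.05], [1.75, 0.97, 0.03], [2.18, 1.21, 0.04]] + [[0.61, -1.07, -1.04],[1.29, -2.25, -2.19],[-0.24, 0.41, 0.40]] + [[0.12, -0.22, 0.3],[-0.02, 0.05, -0.06],[0.17, -0.33, 0.44]]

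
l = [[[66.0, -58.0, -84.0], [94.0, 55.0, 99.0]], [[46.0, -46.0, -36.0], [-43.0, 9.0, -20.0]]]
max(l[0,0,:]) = 66.0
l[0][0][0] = 66.0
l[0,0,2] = -84.0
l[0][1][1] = 55.0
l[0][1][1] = 55.0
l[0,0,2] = -84.0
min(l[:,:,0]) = -43.0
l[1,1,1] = 9.0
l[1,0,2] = -36.0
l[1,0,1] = -46.0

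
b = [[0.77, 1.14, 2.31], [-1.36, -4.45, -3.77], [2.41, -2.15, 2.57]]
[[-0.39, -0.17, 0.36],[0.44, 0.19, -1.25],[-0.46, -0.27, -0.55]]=b@[[0.14,0.01,-0.04],[0.07,0.03,0.26],[-0.25,-0.09,0.04]]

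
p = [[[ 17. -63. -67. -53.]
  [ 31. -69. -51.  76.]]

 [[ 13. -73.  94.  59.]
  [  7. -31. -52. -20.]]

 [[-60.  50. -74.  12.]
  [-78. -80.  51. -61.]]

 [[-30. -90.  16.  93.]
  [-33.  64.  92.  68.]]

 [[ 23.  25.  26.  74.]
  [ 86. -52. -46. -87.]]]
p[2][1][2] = 51.0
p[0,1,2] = -51.0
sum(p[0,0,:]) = -166.0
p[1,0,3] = 59.0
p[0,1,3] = 76.0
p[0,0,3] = -53.0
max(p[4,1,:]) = 86.0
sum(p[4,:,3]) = -13.0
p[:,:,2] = [[-67.0, -51.0], [94.0, -52.0], [-74.0, 51.0], [16.0, 92.0], [26.0, -46.0]]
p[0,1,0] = 31.0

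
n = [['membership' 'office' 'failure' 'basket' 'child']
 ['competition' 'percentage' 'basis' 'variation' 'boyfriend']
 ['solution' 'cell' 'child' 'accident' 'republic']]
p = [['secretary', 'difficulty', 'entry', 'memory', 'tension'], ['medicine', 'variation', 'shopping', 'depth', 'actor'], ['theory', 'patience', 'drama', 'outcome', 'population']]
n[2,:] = ['solution', 'cell', 'child', 'accident', 'republic']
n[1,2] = 'basis'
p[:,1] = ['difficulty', 'variation', 'patience']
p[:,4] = ['tension', 'actor', 'population']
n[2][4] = 'republic'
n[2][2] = 'child'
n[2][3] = 'accident'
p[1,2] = 'shopping'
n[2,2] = 'child'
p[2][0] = 'theory'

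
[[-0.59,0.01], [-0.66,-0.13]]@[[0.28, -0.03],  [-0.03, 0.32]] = [[-0.17,0.02],[-0.18,-0.02]]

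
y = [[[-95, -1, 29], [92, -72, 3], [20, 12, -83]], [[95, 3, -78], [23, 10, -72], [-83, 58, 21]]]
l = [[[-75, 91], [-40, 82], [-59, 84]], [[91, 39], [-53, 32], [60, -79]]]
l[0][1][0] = -40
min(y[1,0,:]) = -78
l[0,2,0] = -59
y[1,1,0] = 23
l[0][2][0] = -59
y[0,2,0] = 20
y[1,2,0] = -83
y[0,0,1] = -1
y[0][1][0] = 92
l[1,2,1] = -79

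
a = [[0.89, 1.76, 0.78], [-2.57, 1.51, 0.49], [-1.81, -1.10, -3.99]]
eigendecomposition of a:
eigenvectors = [[(0.13-0.58j), (0.13+0.58j), -0.11+0.00j], [0.76+0.00j, (0.76-0j), (-0.15+0j)], [-0.10+0.25j, (-0.1-0.25j), 0.98+0.00j]]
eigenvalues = [(1.01+2.13j), (1.01-2.13j), (-3.62+0j)]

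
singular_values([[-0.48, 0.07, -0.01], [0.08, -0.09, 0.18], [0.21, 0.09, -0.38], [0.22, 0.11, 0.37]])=[0.59, 0.55, 0.18]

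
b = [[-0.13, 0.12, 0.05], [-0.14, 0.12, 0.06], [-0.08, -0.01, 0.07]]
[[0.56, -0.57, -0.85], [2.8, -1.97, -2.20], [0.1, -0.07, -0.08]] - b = [[0.69, -0.69, -0.9],  [2.94, -2.09, -2.26],  [0.18, -0.06, -0.15]]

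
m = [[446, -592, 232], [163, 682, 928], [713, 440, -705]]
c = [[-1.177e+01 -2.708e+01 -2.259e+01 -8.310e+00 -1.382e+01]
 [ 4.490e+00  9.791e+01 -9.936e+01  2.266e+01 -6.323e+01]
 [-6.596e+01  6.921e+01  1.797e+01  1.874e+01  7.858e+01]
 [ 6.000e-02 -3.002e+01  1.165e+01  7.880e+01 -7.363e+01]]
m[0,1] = -592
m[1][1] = 682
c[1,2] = -99.36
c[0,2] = -22.59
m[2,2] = -705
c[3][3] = 78.8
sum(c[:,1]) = 110.02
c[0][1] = -27.08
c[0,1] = -27.08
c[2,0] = -65.96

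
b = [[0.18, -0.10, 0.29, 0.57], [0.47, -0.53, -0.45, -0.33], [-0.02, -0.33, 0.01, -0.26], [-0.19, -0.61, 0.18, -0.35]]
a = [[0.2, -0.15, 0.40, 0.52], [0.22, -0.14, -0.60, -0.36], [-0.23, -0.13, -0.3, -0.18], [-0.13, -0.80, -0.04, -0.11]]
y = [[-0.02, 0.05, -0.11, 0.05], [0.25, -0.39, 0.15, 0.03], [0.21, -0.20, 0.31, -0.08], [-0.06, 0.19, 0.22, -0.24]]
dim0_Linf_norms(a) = [0.23, 0.8, 0.6, 0.52]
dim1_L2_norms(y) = [0.13, 0.49, 0.43, 0.38]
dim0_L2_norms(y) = [0.33, 0.48, 0.42, 0.26]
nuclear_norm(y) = 1.14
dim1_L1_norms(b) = [1.14, 1.78, 0.62, 1.33]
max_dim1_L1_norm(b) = 1.78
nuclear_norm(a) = 2.39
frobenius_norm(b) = 1.42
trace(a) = -0.35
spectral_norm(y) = 0.63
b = y + a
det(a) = 0.05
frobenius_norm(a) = 1.38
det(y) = 0.00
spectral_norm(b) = 1.10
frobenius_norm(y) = 0.77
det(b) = -0.01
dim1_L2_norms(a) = [0.7, 0.75, 0.44, 0.82]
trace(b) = -0.69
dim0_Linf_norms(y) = [0.25, 0.39, 0.31, 0.24]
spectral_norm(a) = 1.03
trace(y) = -0.34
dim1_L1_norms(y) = [0.23, 0.82, 0.8, 0.71]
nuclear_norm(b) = 2.38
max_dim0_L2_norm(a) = 0.84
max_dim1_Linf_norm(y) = 0.39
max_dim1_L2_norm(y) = 0.49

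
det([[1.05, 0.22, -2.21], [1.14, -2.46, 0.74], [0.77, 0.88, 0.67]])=-8.860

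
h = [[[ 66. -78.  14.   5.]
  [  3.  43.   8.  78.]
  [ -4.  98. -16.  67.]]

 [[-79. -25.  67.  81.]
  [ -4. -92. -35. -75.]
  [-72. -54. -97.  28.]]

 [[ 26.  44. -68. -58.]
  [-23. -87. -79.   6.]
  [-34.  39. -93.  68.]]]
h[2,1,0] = -23.0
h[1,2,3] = 28.0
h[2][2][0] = -34.0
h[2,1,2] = -79.0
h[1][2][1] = -54.0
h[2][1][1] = -87.0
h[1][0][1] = -25.0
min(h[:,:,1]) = -92.0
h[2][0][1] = 44.0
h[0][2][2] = -16.0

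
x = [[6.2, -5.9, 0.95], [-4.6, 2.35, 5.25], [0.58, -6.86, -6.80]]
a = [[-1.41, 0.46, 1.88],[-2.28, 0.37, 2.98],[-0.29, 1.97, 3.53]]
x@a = [[4.43, 2.54, -2.57],[-0.39, 9.10, 16.89],[16.80, -15.67, -43.36]]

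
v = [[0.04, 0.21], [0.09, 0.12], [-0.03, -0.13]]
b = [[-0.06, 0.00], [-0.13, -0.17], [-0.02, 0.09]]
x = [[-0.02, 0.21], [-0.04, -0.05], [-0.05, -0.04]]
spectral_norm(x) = 0.22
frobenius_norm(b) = 0.24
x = b + v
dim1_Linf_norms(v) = [0.21, 0.12, 0.13]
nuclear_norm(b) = 0.31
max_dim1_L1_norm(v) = 0.25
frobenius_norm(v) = 0.29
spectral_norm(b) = 0.23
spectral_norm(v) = 0.29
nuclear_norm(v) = 0.34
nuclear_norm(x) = 0.29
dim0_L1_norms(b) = [0.21, 0.26]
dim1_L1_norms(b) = [0.06, 0.3, 0.11]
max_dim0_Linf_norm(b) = 0.17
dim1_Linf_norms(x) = [0.21, 0.05, 0.05]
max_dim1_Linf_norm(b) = 0.17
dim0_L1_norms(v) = [0.16, 0.46]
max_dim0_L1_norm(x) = 0.3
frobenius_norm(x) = 0.23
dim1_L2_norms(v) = [0.21, 0.15, 0.13]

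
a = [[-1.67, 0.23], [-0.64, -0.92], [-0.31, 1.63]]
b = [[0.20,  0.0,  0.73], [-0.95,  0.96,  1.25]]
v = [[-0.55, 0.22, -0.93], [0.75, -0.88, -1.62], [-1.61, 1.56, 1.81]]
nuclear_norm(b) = 2.52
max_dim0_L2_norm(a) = 1.89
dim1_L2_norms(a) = [1.69, 1.12, 1.66]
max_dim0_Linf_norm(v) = 1.81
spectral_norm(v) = 3.48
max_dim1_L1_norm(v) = 4.98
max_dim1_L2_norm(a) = 1.69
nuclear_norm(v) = 4.65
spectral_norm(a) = 1.94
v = a @ b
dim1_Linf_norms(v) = [0.93, 1.62, 1.81]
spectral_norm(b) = 1.89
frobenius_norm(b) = 1.99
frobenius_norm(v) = 3.67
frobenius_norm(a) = 2.62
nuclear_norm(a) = 3.70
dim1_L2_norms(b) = [0.76, 1.84]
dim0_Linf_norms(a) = [1.67, 1.63]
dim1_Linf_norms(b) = [0.73, 1.25]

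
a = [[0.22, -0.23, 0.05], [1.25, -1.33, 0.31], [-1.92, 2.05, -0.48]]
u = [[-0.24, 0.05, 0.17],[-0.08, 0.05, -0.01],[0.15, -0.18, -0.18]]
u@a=[[-0.32, 0.34, -0.08], [0.06, -0.07, 0.02], [0.15, -0.16, 0.04]]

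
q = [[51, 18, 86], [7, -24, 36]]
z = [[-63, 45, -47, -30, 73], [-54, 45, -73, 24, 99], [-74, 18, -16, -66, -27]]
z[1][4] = 99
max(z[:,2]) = -16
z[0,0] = -63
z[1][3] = 24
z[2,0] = -74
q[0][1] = 18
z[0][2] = -47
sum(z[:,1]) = 108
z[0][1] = 45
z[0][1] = 45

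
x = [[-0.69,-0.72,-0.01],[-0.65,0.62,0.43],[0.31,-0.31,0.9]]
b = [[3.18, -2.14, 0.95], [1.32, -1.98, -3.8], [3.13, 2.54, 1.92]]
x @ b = [[-3.18, 2.88, 2.06], [0.1, 1.26, -2.15], [3.39, 2.24, 3.20]]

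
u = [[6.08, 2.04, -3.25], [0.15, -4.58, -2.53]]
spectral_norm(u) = 7.19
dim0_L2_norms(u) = [6.08, 5.01, 4.12]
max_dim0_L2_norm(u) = 6.08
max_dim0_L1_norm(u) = 6.62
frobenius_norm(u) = 8.89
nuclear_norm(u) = 12.42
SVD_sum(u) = [[6.08, 2.08, -3.23],[-0.05, -0.02, 0.03]] + [[0.0, -0.04, -0.02], [0.2, -4.56, -2.56]]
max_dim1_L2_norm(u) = 7.19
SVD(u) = [[-1.0, 0.01],  [0.01, 1.00]] @ diag([7.189735250280823, 5.234310559268465]) @ [[-0.85, -0.29, 0.45], [0.04, -0.87, -0.49]]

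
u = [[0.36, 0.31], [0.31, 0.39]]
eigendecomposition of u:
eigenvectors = [[-0.72, -0.69], [0.69, -0.72]]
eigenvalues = [0.06, 0.69]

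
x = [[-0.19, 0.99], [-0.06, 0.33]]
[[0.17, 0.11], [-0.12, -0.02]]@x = [[-0.04,0.20], [0.02,-0.13]]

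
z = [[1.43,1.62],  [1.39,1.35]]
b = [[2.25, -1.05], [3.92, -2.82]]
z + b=[[3.68, 0.57], [5.31, -1.47]]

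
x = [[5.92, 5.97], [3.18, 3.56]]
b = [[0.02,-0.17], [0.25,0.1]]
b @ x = [[-0.42,-0.49],[1.8,1.85]]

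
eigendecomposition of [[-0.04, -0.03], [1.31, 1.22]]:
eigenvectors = [[-0.68, 0.02], [0.73, -1.00]]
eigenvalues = [-0.01, 1.19]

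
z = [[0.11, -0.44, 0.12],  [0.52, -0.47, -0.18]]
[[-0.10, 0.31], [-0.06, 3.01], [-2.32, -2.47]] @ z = [[0.15,-0.10,-0.07], [1.56,-1.39,-0.55], [-1.54,2.18,0.17]]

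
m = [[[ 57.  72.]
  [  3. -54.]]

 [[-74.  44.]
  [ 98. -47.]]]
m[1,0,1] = 44.0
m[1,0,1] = 44.0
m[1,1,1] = -47.0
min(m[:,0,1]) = 44.0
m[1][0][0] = -74.0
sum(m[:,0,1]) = 116.0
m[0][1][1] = -54.0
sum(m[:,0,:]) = 99.0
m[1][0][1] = 44.0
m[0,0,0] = 57.0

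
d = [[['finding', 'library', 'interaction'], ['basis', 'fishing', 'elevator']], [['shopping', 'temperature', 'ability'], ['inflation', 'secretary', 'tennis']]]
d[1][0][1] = 'temperature'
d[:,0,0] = ['finding', 'shopping']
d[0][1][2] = 'elevator'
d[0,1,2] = 'elevator'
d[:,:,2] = [['interaction', 'elevator'], ['ability', 'tennis']]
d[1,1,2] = 'tennis'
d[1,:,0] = ['shopping', 'inflation']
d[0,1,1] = 'fishing'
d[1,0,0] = 'shopping'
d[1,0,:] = ['shopping', 'temperature', 'ability']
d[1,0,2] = 'ability'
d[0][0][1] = 'library'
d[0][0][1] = 'library'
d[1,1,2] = 'tennis'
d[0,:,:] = [['finding', 'library', 'interaction'], ['basis', 'fishing', 'elevator']]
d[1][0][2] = 'ability'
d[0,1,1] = 'fishing'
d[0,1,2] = 'elevator'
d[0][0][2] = 'interaction'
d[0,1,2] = 'elevator'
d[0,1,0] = 'basis'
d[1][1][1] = 'secretary'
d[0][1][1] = 'fishing'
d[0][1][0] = 'basis'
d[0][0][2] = 'interaction'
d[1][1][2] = 'tennis'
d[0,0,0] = 'finding'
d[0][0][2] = 'interaction'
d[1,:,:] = [['shopping', 'temperature', 'ability'], ['inflation', 'secretary', 'tennis']]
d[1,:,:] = [['shopping', 'temperature', 'ability'], ['inflation', 'secretary', 'tennis']]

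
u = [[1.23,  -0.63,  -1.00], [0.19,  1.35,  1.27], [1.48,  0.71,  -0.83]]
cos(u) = [[0.79,0.95,0.55], [-0.92,-0.25,-0.29], [-0.41,0.15,0.9]]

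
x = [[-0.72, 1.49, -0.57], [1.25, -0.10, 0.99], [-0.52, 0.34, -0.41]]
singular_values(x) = [2.23, 1.09, 0.0]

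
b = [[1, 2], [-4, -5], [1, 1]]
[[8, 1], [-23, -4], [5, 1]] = b@[[2, 1], [3, 0]]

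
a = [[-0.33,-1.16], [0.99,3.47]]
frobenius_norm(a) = 3.80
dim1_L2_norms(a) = [1.21, 3.61]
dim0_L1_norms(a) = [1.32, 4.63]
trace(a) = 3.14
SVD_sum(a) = [[-0.33, -1.16],[0.99, 3.47]] + [[0.00, -0.0], [0.0, -0.0]]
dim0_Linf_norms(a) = [0.99, 3.47]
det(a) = 0.00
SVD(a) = [[-0.32, 0.95], [0.95, 0.32]] @ diag([3.8046680864031153, 0.0008673555550857667]) @ [[0.27, 0.96],  [0.96, -0.27]]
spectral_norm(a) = 3.80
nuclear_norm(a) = 3.81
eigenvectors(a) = [[-0.96,  0.32], [0.27,  -0.95]]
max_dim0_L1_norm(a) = 4.63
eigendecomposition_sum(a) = [[0.00, 0.0], [-0.0, -0.00]] + [[-0.33, -1.16], [0.99, 3.47]]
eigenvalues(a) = [0.0, 3.14]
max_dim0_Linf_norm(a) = 3.47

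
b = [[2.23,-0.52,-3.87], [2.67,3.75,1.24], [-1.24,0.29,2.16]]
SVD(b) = [[0.85, 0.2, 0.49], [-0.22, 0.97, -0.0], [-0.47, -0.11, 0.87]] @ diag([5.168918596754799, 4.745394921042034, 0.0027538102458891825]) @ [[0.37, -0.27, -0.89], [0.67, 0.74, 0.05], [0.65, -0.61, 0.45]]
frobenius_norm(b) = 7.02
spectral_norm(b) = 5.17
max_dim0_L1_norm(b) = 7.27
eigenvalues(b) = [0j, (4.07+0.96j), (4.07-0.96j)]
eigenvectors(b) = [[(-0.65+0j), (0.14+0.42j), (0.14-0.42j)], [(0.61+0j), (0.86+0j), 0.86-0.00j], [-0.45+0.00j, (-0.08-0.23j), -0.08+0.23j]]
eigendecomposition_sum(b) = [[0.00-0.00j, -0.00-0.00j, 0.00+0.00j], [(-0+0j), 0j, -0.00+0.00j], [-0j, -0.00-0.00j, 0j]] + [[(1.11+0.35j), (-0.26+1.1j), (-1.94+0.97j)], [(1.34-1.85j), 1.87+1.15j, 0.62+4.18j], [-0.62-0.20j, 0.15-0.61j, 1.08-0.54j]] + [[1.11-0.35j, (-0.26-1.1j), (-1.94-0.97j)],[1.34+1.85j, 1.87-1.15j, 0.62-4.18j],[-0.62+0.20j, 0.15+0.61j, (1.08+0.54j)]]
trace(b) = 8.14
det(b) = 0.07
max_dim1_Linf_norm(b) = 3.87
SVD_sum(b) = [[1.61, -1.21, -3.91], [-0.42, 0.32, 1.03], [-0.9, 0.67, 2.18]] + [[0.62, 0.69, 0.04], [3.09, 3.43, 0.21], [-0.34, -0.38, -0.02]] + [[0.00, -0.00, 0.0], [-0.00, 0.00, -0.00], [0.00, -0.00, 0.0]]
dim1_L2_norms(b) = [4.5, 4.77, 2.51]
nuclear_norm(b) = 9.92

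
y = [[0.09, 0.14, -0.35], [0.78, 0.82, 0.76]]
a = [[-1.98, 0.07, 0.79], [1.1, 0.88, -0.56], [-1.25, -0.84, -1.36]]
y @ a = [[0.41, 0.42, 0.47],[-1.59, 0.14, -0.88]]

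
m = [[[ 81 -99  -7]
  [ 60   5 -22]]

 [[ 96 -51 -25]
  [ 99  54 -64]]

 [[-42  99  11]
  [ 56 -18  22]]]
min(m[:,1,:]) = -64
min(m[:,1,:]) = -64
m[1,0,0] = 96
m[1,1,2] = -64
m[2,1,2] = 22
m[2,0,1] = 99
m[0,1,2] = -22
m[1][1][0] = 99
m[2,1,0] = 56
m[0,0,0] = 81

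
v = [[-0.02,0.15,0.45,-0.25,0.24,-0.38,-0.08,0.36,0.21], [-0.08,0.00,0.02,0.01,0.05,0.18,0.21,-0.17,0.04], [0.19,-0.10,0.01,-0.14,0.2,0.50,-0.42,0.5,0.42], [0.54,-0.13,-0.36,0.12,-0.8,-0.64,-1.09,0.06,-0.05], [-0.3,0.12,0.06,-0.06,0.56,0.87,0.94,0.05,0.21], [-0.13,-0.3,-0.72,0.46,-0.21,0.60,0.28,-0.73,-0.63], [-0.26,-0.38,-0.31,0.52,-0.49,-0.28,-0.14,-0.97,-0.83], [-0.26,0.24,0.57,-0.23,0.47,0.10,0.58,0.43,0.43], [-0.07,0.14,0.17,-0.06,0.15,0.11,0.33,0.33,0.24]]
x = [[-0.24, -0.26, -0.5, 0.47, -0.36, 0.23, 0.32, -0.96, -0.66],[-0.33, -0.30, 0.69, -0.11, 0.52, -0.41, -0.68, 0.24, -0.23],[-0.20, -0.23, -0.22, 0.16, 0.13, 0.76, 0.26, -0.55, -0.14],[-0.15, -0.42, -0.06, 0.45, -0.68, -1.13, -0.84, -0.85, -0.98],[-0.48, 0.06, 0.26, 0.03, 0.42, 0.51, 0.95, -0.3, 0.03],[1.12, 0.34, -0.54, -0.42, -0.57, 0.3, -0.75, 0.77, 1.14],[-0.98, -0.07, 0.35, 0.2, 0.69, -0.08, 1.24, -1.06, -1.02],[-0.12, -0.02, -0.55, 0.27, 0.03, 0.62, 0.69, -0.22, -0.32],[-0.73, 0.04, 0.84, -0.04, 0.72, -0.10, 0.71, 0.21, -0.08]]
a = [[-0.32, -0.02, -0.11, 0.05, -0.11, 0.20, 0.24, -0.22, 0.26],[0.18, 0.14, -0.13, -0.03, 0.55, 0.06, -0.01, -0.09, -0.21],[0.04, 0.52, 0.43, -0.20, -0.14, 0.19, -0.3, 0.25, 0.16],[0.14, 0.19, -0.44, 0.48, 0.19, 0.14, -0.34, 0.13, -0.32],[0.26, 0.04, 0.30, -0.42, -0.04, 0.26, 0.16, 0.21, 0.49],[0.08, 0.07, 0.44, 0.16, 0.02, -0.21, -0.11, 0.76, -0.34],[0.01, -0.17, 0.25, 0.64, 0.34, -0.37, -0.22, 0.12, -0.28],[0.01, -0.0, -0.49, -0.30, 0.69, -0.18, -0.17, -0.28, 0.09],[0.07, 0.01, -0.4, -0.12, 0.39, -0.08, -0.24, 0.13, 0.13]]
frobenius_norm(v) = 3.63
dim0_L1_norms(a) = [1.11, 1.16, 2.99, 2.4, 2.47, 1.69, 1.79, 2.19, 2.28]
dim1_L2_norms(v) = [0.82, 0.34, 0.98, 1.64, 1.45, 1.5, 1.6, 1.2, 0.61]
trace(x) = 1.35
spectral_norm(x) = 3.63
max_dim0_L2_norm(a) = 1.07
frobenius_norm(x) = 5.01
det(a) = 0.00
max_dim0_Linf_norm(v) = 1.09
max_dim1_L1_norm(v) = 4.18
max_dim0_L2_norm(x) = 2.31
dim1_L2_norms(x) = [1.5, 1.3, 1.07, 2.13, 1.32, 2.17, 2.3, 1.18, 1.52]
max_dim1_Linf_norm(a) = 0.76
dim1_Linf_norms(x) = [0.96, 0.69, 0.76, 1.13, 0.95, 1.14, 1.24, 0.69, 0.84]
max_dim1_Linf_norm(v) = 1.09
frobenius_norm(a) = 2.50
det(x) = -0.00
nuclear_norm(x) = 9.88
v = a @ x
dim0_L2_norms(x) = [1.79, 0.72, 1.51, 0.87, 1.54, 1.68, 2.31, 1.98, 1.98]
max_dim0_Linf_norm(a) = 0.76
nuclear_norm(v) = 6.73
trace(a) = 0.11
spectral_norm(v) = 2.67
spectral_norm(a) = 1.46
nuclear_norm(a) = 6.17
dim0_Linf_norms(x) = [1.12, 0.42, 0.84, 0.47, 0.72, 1.13, 1.24, 1.06, 1.14]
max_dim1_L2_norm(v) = 1.64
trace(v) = 1.80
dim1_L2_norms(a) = [0.59, 0.65, 0.85, 0.88, 0.85, 0.99, 0.95, 0.98, 0.66]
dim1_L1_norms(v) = [2.14, 0.76, 2.48, 3.79, 3.17, 4.06, 4.18, 3.31, 1.6]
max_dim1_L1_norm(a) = 2.4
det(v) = -0.00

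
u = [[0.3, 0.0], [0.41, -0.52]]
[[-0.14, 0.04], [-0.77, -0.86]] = u @ [[-0.48, 0.13],[1.10, 1.75]]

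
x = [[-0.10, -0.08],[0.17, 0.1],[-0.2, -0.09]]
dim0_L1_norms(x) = [0.47, 0.27]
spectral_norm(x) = 0.32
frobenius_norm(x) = 0.32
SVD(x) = [[-0.39, -0.76], [0.62, 0.2], [-0.68, 0.62]] @ diag([0.32028213289224267, 0.028624383836089985]) @ [[0.88, 0.48], [-0.48, 0.88]]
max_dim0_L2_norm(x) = 0.28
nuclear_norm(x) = 0.35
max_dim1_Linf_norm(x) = 0.2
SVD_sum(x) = [[-0.11, -0.06],[0.17, 0.1],[-0.19, -0.11]] + [[0.01, -0.02], [-0.0, 0.00], [-0.01, 0.02]]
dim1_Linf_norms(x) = [0.1, 0.17, 0.2]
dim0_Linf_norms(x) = [0.2, 0.1]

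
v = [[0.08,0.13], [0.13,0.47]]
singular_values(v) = [0.51, 0.04]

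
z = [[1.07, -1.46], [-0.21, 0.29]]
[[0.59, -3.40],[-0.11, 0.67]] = z @ [[2.04, -1.95],[1.09, 0.90]]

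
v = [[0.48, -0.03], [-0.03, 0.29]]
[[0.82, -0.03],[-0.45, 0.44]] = v @ [[1.62,0.03], [-1.40,1.51]]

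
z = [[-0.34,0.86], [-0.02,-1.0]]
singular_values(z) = [1.34, 0.27]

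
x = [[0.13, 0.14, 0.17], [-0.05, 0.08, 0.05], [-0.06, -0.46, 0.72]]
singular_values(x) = [0.86, 0.25, 0.09]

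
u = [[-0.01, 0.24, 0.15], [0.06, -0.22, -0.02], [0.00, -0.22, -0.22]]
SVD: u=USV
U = [[-0.61,-0.02,0.79], [0.44,-0.84,0.32], [0.66,0.54,0.52]]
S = [0.46, 0.13, 0.01]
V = [[0.07,-0.84,-0.53], [-0.38,0.47,-0.79], [0.92,0.26,-0.29]]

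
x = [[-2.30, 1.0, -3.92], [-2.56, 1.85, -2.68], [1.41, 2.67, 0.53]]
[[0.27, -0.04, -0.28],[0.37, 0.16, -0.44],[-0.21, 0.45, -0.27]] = x @ [[-0.18, -0.0, 0.08], [0.01, 0.16, -0.14], [0.04, 0.05, -0.01]]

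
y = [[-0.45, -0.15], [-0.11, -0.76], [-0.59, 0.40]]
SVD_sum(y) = [[-0.01, 0.01], [0.23, -0.63], [-0.20, 0.54]] + [[-0.44, -0.16], [-0.34, -0.13], [-0.39, -0.14]]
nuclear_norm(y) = 1.62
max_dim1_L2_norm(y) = 0.77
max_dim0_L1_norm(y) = 1.31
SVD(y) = [[0.02, 0.65], [-0.76, 0.50], [0.65, 0.57]] @ diag([0.8897140065856884, 0.7288408512736105]) @ [[-0.35, 0.94], [-0.94, -0.35]]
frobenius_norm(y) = 1.15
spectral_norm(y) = 0.89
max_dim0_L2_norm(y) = 0.87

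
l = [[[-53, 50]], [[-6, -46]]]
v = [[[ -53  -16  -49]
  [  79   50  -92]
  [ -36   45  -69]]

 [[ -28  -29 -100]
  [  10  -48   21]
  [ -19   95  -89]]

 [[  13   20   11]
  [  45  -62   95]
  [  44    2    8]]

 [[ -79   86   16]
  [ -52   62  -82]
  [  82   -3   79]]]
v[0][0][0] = -53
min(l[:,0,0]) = -53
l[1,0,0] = -6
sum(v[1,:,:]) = -187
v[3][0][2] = 16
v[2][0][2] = 11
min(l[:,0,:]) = -53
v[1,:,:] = [[-28, -29, -100], [10, -48, 21], [-19, 95, -89]]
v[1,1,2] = 21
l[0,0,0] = -53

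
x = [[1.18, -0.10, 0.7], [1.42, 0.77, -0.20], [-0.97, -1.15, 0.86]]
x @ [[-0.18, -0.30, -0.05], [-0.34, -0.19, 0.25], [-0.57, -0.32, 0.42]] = [[-0.58,-0.56,0.21], [-0.40,-0.51,0.04], [0.08,0.23,0.12]]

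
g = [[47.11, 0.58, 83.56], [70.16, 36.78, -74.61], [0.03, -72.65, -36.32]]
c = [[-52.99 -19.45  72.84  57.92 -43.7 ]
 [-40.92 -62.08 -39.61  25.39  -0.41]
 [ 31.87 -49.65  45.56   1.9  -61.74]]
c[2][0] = 31.87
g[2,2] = -36.32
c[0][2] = 72.84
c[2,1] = -49.65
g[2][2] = -36.32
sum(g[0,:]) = 131.25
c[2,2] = 45.56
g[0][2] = 83.56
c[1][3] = 25.39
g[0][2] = 83.56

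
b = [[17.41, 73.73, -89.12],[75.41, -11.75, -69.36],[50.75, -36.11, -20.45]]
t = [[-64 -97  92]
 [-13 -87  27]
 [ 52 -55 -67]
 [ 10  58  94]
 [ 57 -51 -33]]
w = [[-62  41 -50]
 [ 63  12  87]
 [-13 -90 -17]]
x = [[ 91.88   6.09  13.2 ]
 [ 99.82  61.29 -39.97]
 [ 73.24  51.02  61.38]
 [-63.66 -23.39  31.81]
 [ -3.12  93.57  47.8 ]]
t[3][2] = 94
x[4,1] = 93.57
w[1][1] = 12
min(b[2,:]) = -36.11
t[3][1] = 58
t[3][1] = 58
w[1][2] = 87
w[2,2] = -17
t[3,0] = 10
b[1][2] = -69.36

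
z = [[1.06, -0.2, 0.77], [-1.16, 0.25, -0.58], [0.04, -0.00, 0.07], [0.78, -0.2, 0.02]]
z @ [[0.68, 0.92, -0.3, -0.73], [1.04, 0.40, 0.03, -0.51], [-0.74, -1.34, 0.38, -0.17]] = [[-0.06, -0.14, -0.03, -0.8], [-0.1, -0.19, 0.14, 0.82], [-0.02, -0.06, 0.01, -0.04], [0.31, 0.61, -0.23, -0.47]]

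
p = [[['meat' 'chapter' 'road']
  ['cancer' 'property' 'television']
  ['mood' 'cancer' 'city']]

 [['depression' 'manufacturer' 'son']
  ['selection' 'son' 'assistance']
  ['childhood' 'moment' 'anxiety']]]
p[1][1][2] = 'assistance'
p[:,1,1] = ['property', 'son']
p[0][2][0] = 'mood'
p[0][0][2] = 'road'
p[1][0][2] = 'son'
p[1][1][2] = 'assistance'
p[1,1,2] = 'assistance'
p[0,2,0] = 'mood'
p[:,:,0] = [['meat', 'cancer', 'mood'], ['depression', 'selection', 'childhood']]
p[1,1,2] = 'assistance'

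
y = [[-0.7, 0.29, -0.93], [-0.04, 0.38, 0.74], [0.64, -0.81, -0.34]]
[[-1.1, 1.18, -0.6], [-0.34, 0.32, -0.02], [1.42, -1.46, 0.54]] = y @ [[1.23, -1.93, -0.24], [-0.78, 0.18, -1.06], [0.01, 0.24, 0.50]]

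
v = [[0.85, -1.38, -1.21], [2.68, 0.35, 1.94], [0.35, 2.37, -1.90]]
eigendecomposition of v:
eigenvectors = [[(0.04-0.64j),0.04+0.64j,(0.08+0j)], [-0.65+0.00j,-0.65-0.00j,(-0.51+0j)], [-0.37+0.17j,-0.37-0.17j,0.85+0.00j]]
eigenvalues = [(1.3+2.1j), (1.3-2.1j), (-3.29+0j)]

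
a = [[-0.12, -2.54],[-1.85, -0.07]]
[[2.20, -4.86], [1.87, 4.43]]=a @ [[-0.98,-2.47], [-0.82,2.03]]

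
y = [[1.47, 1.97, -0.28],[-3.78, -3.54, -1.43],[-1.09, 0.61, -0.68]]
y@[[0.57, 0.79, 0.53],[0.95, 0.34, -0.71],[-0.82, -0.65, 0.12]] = [[2.94, 2.01, -0.65], [-4.34, -3.26, 0.34], [0.52, -0.21, -1.09]]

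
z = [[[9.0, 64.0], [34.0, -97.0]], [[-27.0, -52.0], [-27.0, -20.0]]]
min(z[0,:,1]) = -97.0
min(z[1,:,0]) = -27.0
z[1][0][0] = -27.0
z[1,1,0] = -27.0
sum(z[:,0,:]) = -6.0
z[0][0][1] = 64.0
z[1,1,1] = -20.0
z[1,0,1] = -52.0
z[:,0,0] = [9.0, -27.0]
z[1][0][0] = -27.0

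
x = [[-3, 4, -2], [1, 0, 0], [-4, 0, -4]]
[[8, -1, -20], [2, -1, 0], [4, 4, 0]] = x @[[2, -1, 0], [2, -1, -5], [-3, 0, 0]]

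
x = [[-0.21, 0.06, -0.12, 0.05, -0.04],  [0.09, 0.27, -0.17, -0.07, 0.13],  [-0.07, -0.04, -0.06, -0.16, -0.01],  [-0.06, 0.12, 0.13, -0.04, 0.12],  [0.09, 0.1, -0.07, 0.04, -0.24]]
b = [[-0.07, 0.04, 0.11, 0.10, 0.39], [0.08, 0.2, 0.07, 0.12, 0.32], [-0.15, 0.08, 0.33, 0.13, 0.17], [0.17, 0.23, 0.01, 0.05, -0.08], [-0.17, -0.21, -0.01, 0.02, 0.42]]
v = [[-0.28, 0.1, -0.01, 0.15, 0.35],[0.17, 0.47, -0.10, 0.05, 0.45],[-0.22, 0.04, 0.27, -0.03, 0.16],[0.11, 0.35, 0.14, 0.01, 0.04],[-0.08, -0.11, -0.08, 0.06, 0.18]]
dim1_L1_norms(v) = [0.89, 1.24, 0.72, 0.65, 0.51]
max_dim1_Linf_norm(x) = 0.27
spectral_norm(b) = 0.75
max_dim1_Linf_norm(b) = 0.42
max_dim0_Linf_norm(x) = 0.27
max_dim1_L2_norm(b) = 0.5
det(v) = -0.00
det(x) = 0.00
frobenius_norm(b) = 0.93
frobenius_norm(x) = 0.61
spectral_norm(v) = 0.80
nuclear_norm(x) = 1.28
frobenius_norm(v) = 1.03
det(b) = -0.00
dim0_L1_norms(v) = [0.86, 1.07, 0.6, 0.3, 1.18]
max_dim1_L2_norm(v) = 0.68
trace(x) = -0.28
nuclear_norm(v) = 1.85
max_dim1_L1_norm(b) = 0.86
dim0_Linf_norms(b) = [0.17, 0.23, 0.33, 0.13, 0.42]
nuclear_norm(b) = 1.53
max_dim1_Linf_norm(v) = 0.47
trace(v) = 0.65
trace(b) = 0.93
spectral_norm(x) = 0.37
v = b + x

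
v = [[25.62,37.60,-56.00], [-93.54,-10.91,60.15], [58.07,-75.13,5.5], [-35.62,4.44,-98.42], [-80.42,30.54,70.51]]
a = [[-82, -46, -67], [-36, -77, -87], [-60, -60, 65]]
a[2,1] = -60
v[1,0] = -93.54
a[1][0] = -36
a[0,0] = -82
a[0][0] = -82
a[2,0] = -60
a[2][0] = -60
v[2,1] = -75.13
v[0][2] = -56.0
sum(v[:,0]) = -125.89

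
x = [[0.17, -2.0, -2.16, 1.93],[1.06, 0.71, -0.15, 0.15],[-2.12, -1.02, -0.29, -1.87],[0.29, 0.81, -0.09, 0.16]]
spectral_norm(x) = 3.59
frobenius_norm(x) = 4.90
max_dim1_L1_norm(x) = 6.26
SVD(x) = [[-0.94,0.32,-0.13,0.04], [-0.04,-0.36,-0.73,-0.59], [0.35,0.85,-0.4,-0.05], [0.03,-0.22,-0.55,0.81]] @ diag([3.592401853031123, 3.2276949673079662, 0.7011676200227426, 0.40840922245343403]) @ [[-0.26, 0.42, 0.54, -0.68], [-0.68, -0.6, -0.27, -0.33], [-0.15, -0.41, 0.79, 0.42], [-0.67, 0.54, -0.11, 0.5]]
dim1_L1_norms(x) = [6.26, 2.07, 5.3, 1.35]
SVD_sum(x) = [[0.87, -1.42, -1.81, 2.3], [0.04, -0.07, -0.08, 0.11], [-0.32, 0.52, 0.67, -0.85], [-0.03, 0.05, 0.06, -0.07]] + [[-0.71, -0.63, -0.28, -0.34], [0.78, 0.69, 0.31, 0.38], [-1.85, -1.65, -0.74, -0.89], [0.48, 0.43, 0.19, 0.23]] + [[0.01,0.04,-0.07,-0.04], [0.08,0.21,-0.40,-0.22], [0.04,0.12,-0.22,-0.12], [0.06,0.16,-0.30,-0.16]] + [[-0.01, 0.01, -0.0, 0.01],[0.16, -0.13, 0.03, -0.12],[0.01, -0.01, 0.00, -0.01],[-0.22, 0.18, -0.04, 0.16]]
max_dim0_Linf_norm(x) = 2.16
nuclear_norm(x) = 7.93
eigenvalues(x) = [(2.45+0j), (-1.76+0j), (0.03+0.88j), (0.03-0.88j)]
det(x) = -3.32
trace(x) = 0.75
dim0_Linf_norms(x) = [2.12, 2.0, 2.16, 1.93]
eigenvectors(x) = [[(-0.52+0j),-0.60+0.00j,(-0.64+0j),(-0.64-0j)], [-0.40+0.00j,(0.21+0j),0.35+0.43j,(0.35-0.43j)], [(0.71+0j),(-0.77+0j),-0.01-0.29j,-0.01+0.29j], [-0.24+0.00j,-0.04+0.00j,(0.4-0.18j),(0.4+0.18j)]]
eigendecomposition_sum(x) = [[(0.85+0j), 0.05+0.00j, -0.72+0.00j, (1.31+0j)], [(0.65+0j), 0.04+0.00j, -0.55+0.00j, (1+0j)], [-1.16-0.00j, -0.06-0.00j, 0.98-0.00j, -1.78+0.00j], [(0.38+0j), (0.02+0j), -0.32+0.00j, (0.59+0j)]] + [[(-0.66-0j), (-0.88-0j), (-1.09-0j), (-0.32+0j)], [(0.24+0j), 0.31+0.00j, (0.39+0j), 0.12-0.00j], [-0.85-0.00j, -1.12-0.00j, -1.39-0.00j, (-0.41+0j)], [-0.04-0.00j, -0.05-0.00j, (-0.06-0j), (-0.02+0j)]] + [[-0.01+0.12j, -0.58-0.21j, -0.18-0.14j, 0.47-0.33j], [0.09-0.06j, (0.18+0.51j), (0.01+0.19j), -0.48-0.14j], [(-0.06-0j), (0.08-0.27j), (0.06-0.08j), (0.16+0.21j)], [(-0.03-0.08j), (0.42-0.03j), 0.15+0.04j, (-0.2+0.34j)]] + [[-0.01-0.12j,(-0.58+0.21j),-0.18+0.14j,0.47+0.33j], [0.09+0.06j,(0.18-0.51j),(0.01-0.19j),(-0.48+0.14j)], [(-0.06+0j),0.08+0.27j,0.06+0.08j,(0.16-0.21j)], [(-0.03+0.08j),(0.42+0.03j),0.15-0.04j,(-0.2-0.34j)]]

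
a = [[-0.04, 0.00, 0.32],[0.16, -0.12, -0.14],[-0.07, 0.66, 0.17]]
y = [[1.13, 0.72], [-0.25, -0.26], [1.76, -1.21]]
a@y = [[0.52, -0.42], [-0.04, 0.32], [0.06, -0.43]]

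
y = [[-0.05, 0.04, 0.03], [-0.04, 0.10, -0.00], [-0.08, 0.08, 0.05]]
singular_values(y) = [0.17, 0.05, 0.0]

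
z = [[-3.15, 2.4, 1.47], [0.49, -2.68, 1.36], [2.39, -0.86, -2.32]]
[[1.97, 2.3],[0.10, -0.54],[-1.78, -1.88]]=z @[[-0.55,-0.28], [-0.03,0.35], [0.21,0.39]]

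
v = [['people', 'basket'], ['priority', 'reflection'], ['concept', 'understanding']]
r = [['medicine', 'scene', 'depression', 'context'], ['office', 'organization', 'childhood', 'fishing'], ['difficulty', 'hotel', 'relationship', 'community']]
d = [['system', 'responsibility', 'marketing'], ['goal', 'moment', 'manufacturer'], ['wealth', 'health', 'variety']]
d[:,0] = ['system', 'goal', 'wealth']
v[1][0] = 'priority'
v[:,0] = ['people', 'priority', 'concept']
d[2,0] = 'wealth'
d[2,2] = 'variety'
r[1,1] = 'organization'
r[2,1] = 'hotel'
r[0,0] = 'medicine'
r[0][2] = 'depression'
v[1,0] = 'priority'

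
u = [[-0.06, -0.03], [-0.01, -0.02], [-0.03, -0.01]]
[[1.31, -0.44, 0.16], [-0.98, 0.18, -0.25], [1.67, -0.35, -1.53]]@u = [[-0.08, -0.03], [0.06, 0.03], [-0.05, -0.03]]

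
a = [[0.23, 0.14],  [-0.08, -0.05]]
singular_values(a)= [0.29, 0.0]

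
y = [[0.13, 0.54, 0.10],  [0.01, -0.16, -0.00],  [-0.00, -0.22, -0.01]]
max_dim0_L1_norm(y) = 0.92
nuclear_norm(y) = 0.70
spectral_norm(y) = 0.62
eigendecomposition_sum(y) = [[0.14, 0.18, 0.09], [0.0, 0.01, 0.00], [-0.01, -0.01, -0.00]] + [[-0.01, 0.36, 0.01],[0.01, -0.17, -0.0],[0.01, -0.21, -0.00]] + [[0.0, -0.00, 0.00], [0.00, -0.00, 0.00], [-0.0, 0.00, -0.00]]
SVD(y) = [[-0.91,-0.42,0.06], [0.25,-0.64,-0.73], [0.35,-0.65,0.68]] @ diag([0.6224297145432313, 0.07266627942945411, 0.0009285943744723955]) @ [[-0.19, -0.97, -0.15], [-0.84, 0.24, -0.49], [0.51, 0.04, -0.86]]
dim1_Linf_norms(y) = [0.54, 0.16, 0.22]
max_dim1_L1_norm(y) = 0.77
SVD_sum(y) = [[0.1, 0.55, 0.09], [-0.03, -0.15, -0.02], [-0.04, -0.21, -0.03]] + [[0.03, -0.01, 0.01], [0.04, -0.01, 0.02], [0.04, -0.01, 0.02]] + [[0.0, 0.0, -0.0], [-0.00, -0.00, 0.0], [0.00, 0.0, -0.0]]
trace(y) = -0.04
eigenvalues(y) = [0.14, -0.18, -0.0]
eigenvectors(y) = [[-1.0, 0.80, -0.52], [-0.03, -0.37, -0.03], [0.05, -0.48, 0.86]]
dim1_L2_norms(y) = [0.56, 0.16, 0.22]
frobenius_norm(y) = 0.63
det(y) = 0.00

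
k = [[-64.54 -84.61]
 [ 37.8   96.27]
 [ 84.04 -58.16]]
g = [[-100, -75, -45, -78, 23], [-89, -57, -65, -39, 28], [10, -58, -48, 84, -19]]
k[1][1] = 96.27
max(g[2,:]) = 84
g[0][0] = -100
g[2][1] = -58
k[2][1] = -58.16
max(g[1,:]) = 28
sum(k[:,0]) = 57.3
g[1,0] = -89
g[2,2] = -48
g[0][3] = -78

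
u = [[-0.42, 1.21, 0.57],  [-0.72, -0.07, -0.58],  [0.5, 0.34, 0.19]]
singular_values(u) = [1.44, 1.05, 0.25]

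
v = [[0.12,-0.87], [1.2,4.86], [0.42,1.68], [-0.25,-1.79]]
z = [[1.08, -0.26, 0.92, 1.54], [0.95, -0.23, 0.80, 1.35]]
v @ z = [[-0.70,0.17,-0.59,-0.99], [5.91,-1.43,4.99,8.41], [2.05,-0.5,1.73,2.91], [-1.97,0.48,-1.66,-2.8]]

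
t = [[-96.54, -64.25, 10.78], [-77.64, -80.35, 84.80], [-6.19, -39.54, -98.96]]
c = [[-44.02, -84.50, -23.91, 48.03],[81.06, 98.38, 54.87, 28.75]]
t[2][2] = -98.96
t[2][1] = -39.54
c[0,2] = -23.91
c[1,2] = 54.87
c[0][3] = 48.03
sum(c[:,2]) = 30.959999999999997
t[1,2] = 84.8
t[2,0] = -6.19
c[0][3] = 48.03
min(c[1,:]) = 28.75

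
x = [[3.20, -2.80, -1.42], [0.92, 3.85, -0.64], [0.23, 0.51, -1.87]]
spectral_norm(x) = 5.03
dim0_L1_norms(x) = [4.35, 7.16, 3.93]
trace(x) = 5.18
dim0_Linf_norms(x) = [3.2, 3.85, 1.87]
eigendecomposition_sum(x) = [[1.59+1.15j, (-1.43+3.26j), (-0.42-0.57j)],[0.46-0.99j, (1.92+0.43j), (-0.26+0.29j)],[(0.09-0.07j), 0.16+0.13j, (-0.04+0.01j)]] + [[(1.59-1.15j), -1.43-3.26j, (-0.42+0.57j)],  [0.46+0.99j, 1.92-0.43j, (-0.26-0.29j)],  [0.09+0.07j, 0.16-0.13j, -0.04-0.01j]] + [[0.02+0.00j, (0.06+0j), -0.57-0.00j], [0.00+0.00j, 0.01+0.00j, (-0.11-0j)], [(0.05+0j), 0.19+0.00j, (-1.79-0j)]]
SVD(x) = [[-0.8, -0.56, -0.23], [0.61, -0.72, -0.33], [0.02, -0.40, 0.91]] @ diag([5.030925553869812, 3.547298362278486, 1.4461197738763178]) @ [[-0.39,  0.91,  0.14], [-0.72,  -0.4,  0.57], [-0.57,  -0.12,  -0.81]]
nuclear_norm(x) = 10.02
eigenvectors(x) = [[0.87+0.00j, (0.87-0j), 0.30+0.00j], [(-0.09-0.47j), (-0.09+0.47j), 0.06+0.00j], [(0.01-0.05j), (0.01+0.05j), (0.95+0j)]]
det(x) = -25.81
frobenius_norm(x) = 6.32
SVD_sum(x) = [[1.58, -3.64, -0.56], [-1.20, 2.77, 0.42], [-0.04, 0.1, 0.02]] + [[1.43, 0.8, -1.13],[1.85, 1.02, -1.46],[1.03, 0.57, -0.81]] + [[0.19, 0.04, 0.27], [0.28, 0.06, 0.39], [-0.76, -0.16, -1.07]]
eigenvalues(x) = [(3.47+1.6j), (3.47-1.6j), (-1.76+0j)]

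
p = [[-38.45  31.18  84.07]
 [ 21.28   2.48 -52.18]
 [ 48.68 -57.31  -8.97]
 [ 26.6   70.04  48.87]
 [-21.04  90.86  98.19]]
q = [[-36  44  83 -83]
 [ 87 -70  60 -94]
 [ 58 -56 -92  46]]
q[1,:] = [87, -70, 60, -94]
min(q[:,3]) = -94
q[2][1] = -56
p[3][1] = 70.04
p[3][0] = 26.6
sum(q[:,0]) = 109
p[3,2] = 48.87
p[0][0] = -38.45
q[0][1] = 44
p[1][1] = 2.48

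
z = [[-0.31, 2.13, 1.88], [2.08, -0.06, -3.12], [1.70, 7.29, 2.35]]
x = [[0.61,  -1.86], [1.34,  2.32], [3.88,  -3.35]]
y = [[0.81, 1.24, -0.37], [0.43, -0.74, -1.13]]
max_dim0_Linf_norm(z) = 7.29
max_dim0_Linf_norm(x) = 3.88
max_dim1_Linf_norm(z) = 7.29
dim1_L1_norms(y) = [2.42, 2.3]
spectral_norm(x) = 5.46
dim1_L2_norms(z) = [2.86, 3.75, 7.85]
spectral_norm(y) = 1.55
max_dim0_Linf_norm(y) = 1.24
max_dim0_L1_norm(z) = 9.48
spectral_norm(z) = 8.28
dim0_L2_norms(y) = [0.92, 1.44, 1.19]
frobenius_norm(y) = 2.08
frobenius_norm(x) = 6.11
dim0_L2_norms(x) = [4.15, 4.48]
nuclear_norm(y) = 2.94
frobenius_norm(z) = 9.15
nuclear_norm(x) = 8.20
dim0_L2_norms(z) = [2.7, 7.6, 4.33]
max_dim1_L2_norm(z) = 7.85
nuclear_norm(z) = 12.18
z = x @ y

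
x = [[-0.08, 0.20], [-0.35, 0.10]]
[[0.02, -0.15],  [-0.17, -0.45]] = x @ [[0.59, 1.21], [0.36, -0.28]]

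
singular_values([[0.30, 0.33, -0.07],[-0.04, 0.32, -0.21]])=[0.54, 0.25]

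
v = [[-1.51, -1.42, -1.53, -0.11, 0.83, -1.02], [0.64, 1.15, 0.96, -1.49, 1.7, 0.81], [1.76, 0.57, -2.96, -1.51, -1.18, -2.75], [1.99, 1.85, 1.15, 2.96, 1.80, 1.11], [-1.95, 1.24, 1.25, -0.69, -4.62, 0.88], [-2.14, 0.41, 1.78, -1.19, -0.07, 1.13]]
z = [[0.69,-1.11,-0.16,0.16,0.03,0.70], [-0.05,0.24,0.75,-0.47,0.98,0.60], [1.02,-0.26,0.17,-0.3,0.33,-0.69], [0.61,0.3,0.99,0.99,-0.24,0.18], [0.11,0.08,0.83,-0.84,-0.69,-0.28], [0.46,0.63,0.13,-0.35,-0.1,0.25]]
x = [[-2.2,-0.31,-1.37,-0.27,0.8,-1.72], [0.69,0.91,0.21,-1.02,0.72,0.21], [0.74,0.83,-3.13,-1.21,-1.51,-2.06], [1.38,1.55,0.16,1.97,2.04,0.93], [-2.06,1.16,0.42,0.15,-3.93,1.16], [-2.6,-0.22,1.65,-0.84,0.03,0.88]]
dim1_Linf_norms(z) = [1.11, 0.98, 1.02, 0.99, 0.84, 0.63]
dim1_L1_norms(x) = [6.67, 3.76, 9.48, 8.03, 8.88, 6.22]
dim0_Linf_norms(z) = [1.02, 1.11, 0.99, 0.99, 0.98, 0.7]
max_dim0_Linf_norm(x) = 3.93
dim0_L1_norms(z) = [2.94, 2.62, 3.03, 3.11, 2.37, 2.7]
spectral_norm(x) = 5.56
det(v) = 131.01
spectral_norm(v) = 6.32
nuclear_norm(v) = 20.70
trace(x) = -5.50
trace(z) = 1.65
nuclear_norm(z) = 8.03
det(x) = -47.39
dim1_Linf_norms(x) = [2.2, 1.02, 3.13, 2.04, 3.93, 2.6]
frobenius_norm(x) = 8.90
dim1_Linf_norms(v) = [1.53, 1.7, 2.96, 2.96, 4.62, 2.14]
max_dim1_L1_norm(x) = 9.48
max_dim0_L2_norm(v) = 5.44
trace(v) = -3.85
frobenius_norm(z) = 3.40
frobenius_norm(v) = 10.11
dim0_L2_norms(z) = [1.45, 1.36, 1.52, 1.46, 1.27, 1.22]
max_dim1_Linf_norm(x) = 3.93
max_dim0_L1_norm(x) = 9.67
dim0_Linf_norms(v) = [2.14, 1.85, 2.96, 2.96, 4.62, 2.75]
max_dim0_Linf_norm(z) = 1.11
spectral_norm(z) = 1.75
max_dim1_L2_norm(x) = 4.75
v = z + x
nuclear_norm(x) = 18.58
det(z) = 4.41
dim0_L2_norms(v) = [4.26, 2.97, 4.25, 3.89, 5.44, 3.54]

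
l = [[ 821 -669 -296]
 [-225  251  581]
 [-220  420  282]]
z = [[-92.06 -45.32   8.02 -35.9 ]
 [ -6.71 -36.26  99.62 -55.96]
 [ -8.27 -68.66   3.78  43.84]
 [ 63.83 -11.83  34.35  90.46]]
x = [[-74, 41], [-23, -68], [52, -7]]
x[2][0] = 52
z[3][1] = -11.83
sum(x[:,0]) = -45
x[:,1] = [41, -68, -7]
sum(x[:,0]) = -45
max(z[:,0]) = 63.83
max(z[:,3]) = 90.46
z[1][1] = -36.26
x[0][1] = 41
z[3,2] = 34.35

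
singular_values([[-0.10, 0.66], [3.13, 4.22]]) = [5.28, 0.47]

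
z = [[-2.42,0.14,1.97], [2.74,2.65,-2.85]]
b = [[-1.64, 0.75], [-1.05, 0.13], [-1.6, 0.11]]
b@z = [[6.02,1.76,-5.37], [2.9,0.2,-2.44], [4.17,0.07,-3.47]]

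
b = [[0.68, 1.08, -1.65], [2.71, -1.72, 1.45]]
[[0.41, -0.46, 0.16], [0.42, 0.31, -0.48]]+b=[[1.09, 0.62, -1.49], [3.13, -1.41, 0.97]]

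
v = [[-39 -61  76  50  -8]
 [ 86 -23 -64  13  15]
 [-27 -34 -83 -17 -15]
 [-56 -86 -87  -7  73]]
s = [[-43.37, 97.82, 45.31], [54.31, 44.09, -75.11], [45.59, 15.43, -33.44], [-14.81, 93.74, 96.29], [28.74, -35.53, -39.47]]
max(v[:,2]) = 76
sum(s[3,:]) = 175.22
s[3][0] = -14.81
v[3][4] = 73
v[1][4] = 15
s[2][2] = -33.44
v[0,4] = -8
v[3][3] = -7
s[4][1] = -35.53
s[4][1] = -35.53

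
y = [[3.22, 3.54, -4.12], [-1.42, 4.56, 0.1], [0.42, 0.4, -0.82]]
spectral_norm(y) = 6.80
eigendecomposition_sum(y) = [[1.59+1.95j, (1.77-3.18j), (-1.89-1.01j)], [-0.72+1.42j, (2.28+0.2j), 0.10-1.34j], [(0.19+0.22j), (0.2-0.37j), -0.22-0.11j]] + [[(1.59-1.95j), 1.77+3.18j, (-1.89+1.01j)], [-0.72-1.42j, 2.28-0.20j, 0.10+1.34j], [(0.19-0.22j), 0.20+0.37j, -0.22+0.11j]] + [[(0.04-0j), -0.00+0.00j, (-0.35-0j)], [0.01-0.00j, (-0+0j), -0.09-0.00j], [(0.04-0j), (-0+0j), (-0.38-0j)]]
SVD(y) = [[-0.89, 0.42, -0.16], [-0.43, -0.9, 0.03], [-0.13, 0.1, 0.99]] @ diag([6.796599094878734, 4.179249633155371, 0.20811834917721836]) @ [[-0.34, -0.76, 0.55], [0.64, -0.62, -0.46], [-0.69, -0.2, -0.7]]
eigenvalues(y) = [(3.65+2.04j), (3.65-2.04j), (-0.34+0j)]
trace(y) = 6.96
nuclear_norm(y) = 11.18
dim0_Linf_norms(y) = [3.22, 4.56, 4.12]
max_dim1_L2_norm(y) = 6.31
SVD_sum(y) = [[2.06, 4.62, -3.34],[1.0, 2.24, -1.62],[0.31, 0.69, -0.49]] + [[1.13, -1.09, -0.81], [-2.42, 2.32, 1.72], [0.26, -0.25, -0.18]] + [[0.02, 0.01, 0.02], [-0.0, -0.00, -0.00], [-0.14, -0.04, -0.14]]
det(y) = -5.91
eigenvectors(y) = [[(0.84+0j), (0.84-0j), 0.66+0.00j], [(0.22+0.48j), (0.22-0.48j), 0.18+0.00j], [(0.1-0j), 0.10+0.00j, (0.73+0j)]]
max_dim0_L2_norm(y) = 5.79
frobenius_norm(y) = 7.98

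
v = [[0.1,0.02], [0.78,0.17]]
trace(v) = 0.27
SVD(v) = [[-0.13, -0.99], [-0.99, 0.13]] @ diag([0.8047962312868612, 0.0017395707703071475]) @ [[-0.98, -0.21], [-0.21, 0.98]]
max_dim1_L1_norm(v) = 0.95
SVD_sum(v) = [[0.10, 0.02], [0.78, 0.17]] + [[0.00, -0.00],[-0.00, 0.0]]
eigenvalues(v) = [0.01, 0.26]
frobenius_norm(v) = 0.80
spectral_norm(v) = 0.80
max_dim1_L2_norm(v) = 0.8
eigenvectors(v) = [[-0.21, -0.12], [0.98, -0.99]]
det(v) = 0.00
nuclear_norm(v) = 0.81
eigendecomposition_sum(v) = [[0.0, -0.0],[-0.02, 0.0]] + [[0.10,  0.02], [0.8,  0.17]]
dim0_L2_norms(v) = [0.79, 0.17]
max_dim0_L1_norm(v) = 0.88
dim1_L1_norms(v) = [0.12, 0.95]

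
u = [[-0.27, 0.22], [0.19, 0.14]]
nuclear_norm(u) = 0.58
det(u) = -0.08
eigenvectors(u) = [[-0.93, -0.41], [0.36, -0.91]]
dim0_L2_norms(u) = [0.33, 0.26]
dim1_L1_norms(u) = [0.49, 0.33]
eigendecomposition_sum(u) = [[-0.30, 0.13],[0.12, -0.05]] + [[0.03,0.09],[0.07,0.19]]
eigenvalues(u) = [-0.35, 0.22]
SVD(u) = [[-0.96, 0.28], [0.28, 0.96]] @ diag([0.35662210060711613, 0.22320545996585284]) @ [[0.87, -0.48], [0.48, 0.87]]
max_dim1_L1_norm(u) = 0.49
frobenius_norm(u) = 0.42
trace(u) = -0.13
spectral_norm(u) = 0.36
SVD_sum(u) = [[-0.3, 0.17], [0.09, -0.05]] + [[0.03,0.05], [0.10,0.19]]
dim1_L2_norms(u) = [0.35, 0.24]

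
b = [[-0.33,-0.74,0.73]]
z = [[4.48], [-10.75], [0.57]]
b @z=[[6.89]]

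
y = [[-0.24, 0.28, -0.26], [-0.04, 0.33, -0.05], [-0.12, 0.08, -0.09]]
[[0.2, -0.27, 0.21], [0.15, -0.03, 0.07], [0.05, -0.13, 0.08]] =y @ [[0.37, 0.89, -0.31], [0.41, 0.05, 0.12], [-0.66, 0.29, -0.39]]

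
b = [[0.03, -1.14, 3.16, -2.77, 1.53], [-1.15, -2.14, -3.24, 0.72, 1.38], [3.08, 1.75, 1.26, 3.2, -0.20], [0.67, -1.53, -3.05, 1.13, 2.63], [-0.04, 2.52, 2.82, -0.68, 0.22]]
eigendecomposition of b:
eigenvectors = [[(-0.58+0j), -0.58-0.00j, (0.61+0j), 0.72+0.00j, -0.65+0.00j], [0.26j, 0.00-0.26j, (0.43+0j), -0.42+0.00j, 0.48+0.00j], [(0.5-0.04j), (0.5+0.04j), (-0.47+0j), 0.54+0.00j, -0.09+0.00j], [(0.11+0.48j), 0.11-0.48j, (-0.47+0j), (-0.06+0j), 0.37+0.00j], [-0.11-0.30j, -0.11+0.30j, -0.04+0.00j, 0.14+0.00j, (0.44+0j)]]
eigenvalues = [(-1.9+3.87j), (-1.9-3.87j), (-1.16+0j), (3.59+0j), (1.86+0j)]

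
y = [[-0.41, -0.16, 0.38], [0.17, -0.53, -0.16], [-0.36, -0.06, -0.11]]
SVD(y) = [[-0.80, 0.43, 0.43], [0.49, 0.87, 0.04], [-0.36, 0.24, -0.90]] @ diag([0.6466462981607264, 0.5564459197333395, 0.30168941560344315]) @ [[0.83, -0.17, -0.53], [-0.20, -0.98, -0.00], [0.52, -0.11, 0.85]]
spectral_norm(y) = 0.65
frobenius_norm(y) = 0.90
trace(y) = -1.05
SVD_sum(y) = [[-0.43, 0.09, 0.27], [0.26, -0.05, -0.17], [-0.19, 0.04, 0.12]] + [[-0.05,  -0.23,  -0.00], [-0.1,  -0.47,  -0.00], [-0.03,  -0.13,  -0.00]] + [[0.07, -0.01, 0.11],  [0.01, -0.00, 0.01],  [-0.14, 0.03, -0.23]]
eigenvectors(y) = [[(-0.72+0j), (-0.72-0j), (0.22+0j)], [0.06+0.26j, (0.06-0.26j), (0.92+0j)], [(-0.27-0.59j), (-0.27+0.59j), (0.31+0j)]]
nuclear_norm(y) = 1.50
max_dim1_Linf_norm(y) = 0.53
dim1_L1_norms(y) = [0.95, 0.86, 0.53]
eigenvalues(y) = [(-0.25+0.37j), (-0.25-0.37j), (-0.54+0j)]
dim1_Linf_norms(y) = [0.41, 0.53, 0.36]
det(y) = -0.11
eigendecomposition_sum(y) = [[-0.21+0.13j,(-0.02-0.07j),0.22+0.12j], [(0.07+0.06j),-0.02+0.01j,(0.03-0.09j)], [(-0.19-0.12j),0.05-0.05j,(-0.02+0.22j)]] + [[(-0.21-0.13j), (-0.02+0.07j), (0.22-0.12j)],[0.07-0.06j, (-0.02-0.01j), (0.03+0.09j)],[-0.19+0.12j, 0.05+0.05j, -0.02-0.22j]] + [[(0.01+0j), (-0.12-0j), -0.05+0.00j],[(0.04+0j), (-0.48-0j), -0.21+0.00j],[(0.01+0j), -0.16-0.00j, (-0.07+0j)]]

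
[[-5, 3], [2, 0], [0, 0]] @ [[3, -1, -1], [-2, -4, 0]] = [[-21, -7, 5], [6, -2, -2], [0, 0, 0]]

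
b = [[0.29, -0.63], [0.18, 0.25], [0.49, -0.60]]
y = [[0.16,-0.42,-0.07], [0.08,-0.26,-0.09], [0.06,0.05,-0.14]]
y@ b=[[-0.06, -0.16], [-0.07, -0.06], [-0.04, 0.06]]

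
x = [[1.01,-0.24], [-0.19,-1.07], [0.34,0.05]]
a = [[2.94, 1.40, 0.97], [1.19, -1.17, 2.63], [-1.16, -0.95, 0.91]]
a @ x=[[3.03, -2.16], [2.32, 1.10], [-0.68, 1.34]]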